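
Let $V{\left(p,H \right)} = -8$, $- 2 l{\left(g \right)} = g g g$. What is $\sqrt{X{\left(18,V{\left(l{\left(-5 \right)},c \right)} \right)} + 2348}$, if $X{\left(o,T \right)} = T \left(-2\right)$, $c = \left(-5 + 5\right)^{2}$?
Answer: $2 \sqrt{591} \approx 48.621$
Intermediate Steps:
$l{\left(g \right)} = - \frac{g^{3}}{2}$ ($l{\left(g \right)} = - \frac{g g g}{2} = - \frac{g^{2} g}{2} = - \frac{g^{3}}{2}$)
$c = 0$ ($c = 0^{2} = 0$)
$X{\left(o,T \right)} = - 2 T$
$\sqrt{X{\left(18,V{\left(l{\left(-5 \right)},c \right)} \right)} + 2348} = \sqrt{\left(-2\right) \left(-8\right) + 2348} = \sqrt{16 + 2348} = \sqrt{2364} = 2 \sqrt{591}$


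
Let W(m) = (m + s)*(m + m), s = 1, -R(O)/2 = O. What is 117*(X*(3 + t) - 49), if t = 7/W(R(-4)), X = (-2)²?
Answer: -17225/4 ≈ -4306.3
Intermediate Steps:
X = 4
R(O) = -2*O
W(m) = 2*m*(1 + m) (W(m) = (m + 1)*(m + m) = (1 + m)*(2*m) = 2*m*(1 + m))
t = 7/144 (t = 7/((2*(-2*(-4))*(1 - 2*(-4)))) = 7/((2*8*(1 + 8))) = 7/((2*8*9)) = 7/144 ≈ 0.048611)
117*(X*(3 + t) - 49) = 117*(4*(3 + 7/144) - 49) = 117*(4*(439/144) - 49) = 117*(439/36 - 49) = 117*(-1325/36) = -17225/4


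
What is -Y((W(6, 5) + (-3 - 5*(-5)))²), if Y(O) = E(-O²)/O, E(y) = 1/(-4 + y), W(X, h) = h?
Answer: 1/387423405 ≈ 2.5812e-9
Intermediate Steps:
Y(O) = 1/(O*(-4 - O²)) (Y(O) = 1/((-4 - O²)*O) = 1/(O*(-4 - O²)))
-Y((W(6, 5) + (-3 - 5*(-5)))²) = -(-1)/(((5 + (-3 - 5*(-5)))²)*(4 + ((5 + (-3 - 5*(-5)))²)²)) = -(-1)/(((5 + (-3 + 25))²)*(4 + ((5 + (-3 + 25))²)²)) = -(-1)/(((5 + 22)²)*(4 + ((5 + 22)²)²)) = -(-1)/((27²)*(4 + (27²)²)) = -(-1)/(729*(4 + 729²)) = -(-1)/(729*(4 + 531441)) = -(-1)/(729*531445) = -1*(-1/387423405) = 1/387423405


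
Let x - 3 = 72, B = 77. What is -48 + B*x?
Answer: 5727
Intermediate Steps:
x = 75 (x = 3 + 72 = 75)
-48 + B*x = -48 + 77*75 = -48 + 5775 = 5727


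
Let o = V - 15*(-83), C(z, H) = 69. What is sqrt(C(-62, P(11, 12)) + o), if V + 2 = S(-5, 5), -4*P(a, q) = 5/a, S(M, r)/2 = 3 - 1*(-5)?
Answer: 4*sqrt(83) ≈ 36.442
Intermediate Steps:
S(M, r) = 16 (S(M, r) = 2*(3 - 1*(-5)) = 2*(3 + 5) = 2*8 = 16)
P(a, q) = -5/(4*a)
V = 14 (V = -2 + 16 = 14)
o = 1259 (o = 14 - 15*(-83) = 14 + 1245 = 1259)
sqrt(C(-62, P(11, 12)) + o) = sqrt(69 + 1259) = sqrt(1328) = 4*sqrt(83)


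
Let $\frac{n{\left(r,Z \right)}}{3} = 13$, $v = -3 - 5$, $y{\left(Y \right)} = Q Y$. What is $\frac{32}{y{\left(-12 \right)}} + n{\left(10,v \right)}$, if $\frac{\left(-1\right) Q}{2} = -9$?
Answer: $\frac{1049}{27} \approx 38.852$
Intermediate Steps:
$Q = 18$ ($Q = \left(-2\right) \left(-9\right) = 18$)
$y{\left(Y \right)} = 18 Y$
$v = -8$ ($v = -3 - 5 = -8$)
$n{\left(r,Z \right)} = 39$ ($n{\left(r,Z \right)} = 3 \cdot 13 = 39$)
$\frac{32}{y{\left(-12 \right)}} + n{\left(10,v \right)} = \frac{32}{18 \left(-12\right)} + 39 = \frac{32}{-216} + 39 = 32 \left(- \frac{1}{216}\right) + 39 = - \frac{4}{27} + 39 = \frac{1049}{27}$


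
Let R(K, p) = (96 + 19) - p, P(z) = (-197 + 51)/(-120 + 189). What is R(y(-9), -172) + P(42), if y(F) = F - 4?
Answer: 19657/69 ≈ 284.88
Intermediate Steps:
P(z) = -146/69
y(F) = -4 + F
R(K, p) = 115 - p
R(y(-9), -172) + P(42) = (115 - 1*(-172)) - 146/69 = (115 + 172) - 146/69 = 287 - 146/69 = 19657/69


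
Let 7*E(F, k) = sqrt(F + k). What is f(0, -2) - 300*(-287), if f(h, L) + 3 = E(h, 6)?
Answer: 86097 + sqrt(6)/7 ≈ 86097.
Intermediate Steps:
E(F, k) = sqrt(F + k)/7
f(h, L) = -3 + sqrt(6 + h)/7 (f(h, L) = -3 + sqrt(h + 6)/7 = -3 + sqrt(6 + h)/7)
f(0, -2) - 300*(-287) = (-3 + sqrt(6 + 0)/7) - 300*(-287) = (-3 + sqrt(6)/7) + 86100 = 86097 + sqrt(6)/7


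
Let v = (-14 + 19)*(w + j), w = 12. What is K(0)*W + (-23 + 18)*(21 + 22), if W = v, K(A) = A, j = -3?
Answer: -215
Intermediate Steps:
v = 45 (v = (-14 + 19)*(12 - 3) = 5*9 = 45)
W = 45
K(0)*W + (-23 + 18)*(21 + 22) = 0*45 + (-23 + 18)*(21 + 22) = 0 - 5*43 = 0 - 215 = -215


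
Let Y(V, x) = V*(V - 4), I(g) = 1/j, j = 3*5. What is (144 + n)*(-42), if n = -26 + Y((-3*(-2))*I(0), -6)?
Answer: -122388/25 ≈ -4895.5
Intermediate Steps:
j = 15
I(g) = 1/15
Y(V, x) = V*(-4 + V)
n = -686/25 (n = -26 + (-3*(-2)*(1/15))*(-4 - 3*(-2)*(1/15)) = -26 + (6*(1/15))*(-4 + 6*(1/15)) = -26 + 2*(-4 + ⅖)/5 = -26 + (⅖)*(-18/5) = -26 - 36/25 = -686/25 ≈ -27.440)
(144 + n)*(-42) = (144 - 686/25)*(-42) = (2914/25)*(-42) = -122388/25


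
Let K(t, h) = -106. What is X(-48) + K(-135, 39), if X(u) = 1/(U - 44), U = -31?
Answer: -7951/75 ≈ -106.01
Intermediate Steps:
X(u) = -1/75 (X(u) = 1/(-31 - 44) = 1/(-75) = -1/75)
X(-48) + K(-135, 39) = -1/75 - 106 = -7951/75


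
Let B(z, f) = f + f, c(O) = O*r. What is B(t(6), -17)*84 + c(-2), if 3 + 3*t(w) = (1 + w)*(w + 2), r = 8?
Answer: -2872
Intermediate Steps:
t(w) = -1 + (1 + w)*(2 + w)/3 (t(w) = -1 + ((1 + w)*(w + 2))/3 = -1 + ((1 + w)*(2 + w))/3 = -1 + (1 + w)*(2 + w)/3)
c(O) = 8*O (c(O) = O*8 = 8*O)
B(z, f) = 2*f
B(t(6), -17)*84 + c(-2) = (2*(-17))*84 + 8*(-2) = -34*84 - 16 = -2856 - 16 = -2872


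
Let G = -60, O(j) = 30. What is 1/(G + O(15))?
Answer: -1/30 ≈ -0.033333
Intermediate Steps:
1/(G + O(15)) = 1/(-60 + 30) = 1/(-30) = -1/30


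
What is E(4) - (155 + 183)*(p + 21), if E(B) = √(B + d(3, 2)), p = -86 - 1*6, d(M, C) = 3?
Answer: 23998 + √7 ≈ 24001.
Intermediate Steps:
p = -92 (p = -86 - 6 = -92)
E(B) = √(3 + B) (E(B) = √(B + 3) = √(3 + B))
E(4) - (155 + 183)*(p + 21) = √(3 + 4) - (155 + 183)*(-92 + 21) = √7 - 338*(-71) = √7 - 1*(-23998) = √7 + 23998 = 23998 + √7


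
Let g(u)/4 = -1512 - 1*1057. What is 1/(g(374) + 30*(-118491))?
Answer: -1/3565006 ≈ -2.8050e-7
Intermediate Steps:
g(u) = -10276 (g(u) = 4*(-1512 - 1*1057) = 4*(-1512 - 1057) = 4*(-2569) = -10276)
1/(g(374) + 30*(-118491)) = 1/(-10276 + 30*(-118491)) = 1/(-10276 - 3554730) = 1/(-3565006) = -1/3565006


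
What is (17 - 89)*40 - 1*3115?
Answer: -5995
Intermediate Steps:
(17 - 89)*40 - 1*3115 = -72*40 - 3115 = -2880 - 3115 = -5995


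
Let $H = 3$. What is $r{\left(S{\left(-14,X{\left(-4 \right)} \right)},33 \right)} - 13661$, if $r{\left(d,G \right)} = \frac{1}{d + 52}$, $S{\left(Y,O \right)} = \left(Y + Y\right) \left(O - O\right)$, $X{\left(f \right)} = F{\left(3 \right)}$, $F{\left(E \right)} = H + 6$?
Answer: $- \frac{710371}{52} \approx -13661.0$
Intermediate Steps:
$F{\left(E \right)} = 9$ ($F{\left(E \right)} = 3 + 6 = 9$)
$X{\left(f \right)} = 9$
$S{\left(Y,O \right)} = 0$ ($S{\left(Y,O \right)} = 2 Y 0 = 0$)
$r{\left(d,G \right)} = \frac{1}{52 + d}$
$r{\left(S{\left(-14,X{\left(-4 \right)} \right)},33 \right)} - 13661 = \frac{1}{52 + 0} - 13661 = \frac{1}{52} - 13661 = - \frac{710371}{52}$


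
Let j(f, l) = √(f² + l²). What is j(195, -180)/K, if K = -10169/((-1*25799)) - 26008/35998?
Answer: -464356201*√313/10163891 ≈ -808.28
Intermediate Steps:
K = -152458365/464356201 (K = -10169/(-25799) - 26008*1/35998 = -10169*(-1/25799) - 13004/17999 = 10169/25799 - 13004/17999 = -152458365/464356201 ≈ -0.32832)
j(195, -180)/K = √(195² + (-180)²)/(-152458365/464356201) = √(38025 + 32400)*(-464356201/152458365) = √70425*(-464356201/152458365) = (15*√313)*(-464356201/152458365) = -464356201*√313/10163891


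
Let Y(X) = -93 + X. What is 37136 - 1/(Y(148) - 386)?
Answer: 12292017/331 ≈ 37136.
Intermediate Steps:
37136 - 1/(Y(148) - 386) = 37136 - 1/((-93 + 148) - 386) = 37136 - 1/(55 - 386) = 37136 - 1/(-331) = 37136 - 1*(-1/331) = 37136 + 1/331 = 12292017/331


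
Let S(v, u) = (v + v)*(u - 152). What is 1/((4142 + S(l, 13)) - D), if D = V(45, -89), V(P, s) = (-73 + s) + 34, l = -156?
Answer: 1/47638 ≈ 2.0992e-5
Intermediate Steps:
S(v, u) = 2*v*(-152 + u) (S(v, u) = (2*v)*(-152 + u) = 2*v*(-152 + u))
V(P, s) = -39 + s
D = -128 (D = -39 - 89 = -128)
1/((4142 + S(l, 13)) - D) = 1/((4142 + 2*(-156)*(-152 + 13)) - 1*(-128)) = 1/((4142 + 2*(-156)*(-139)) + 128) = 1/((4142 + 43368) + 128) = 1/(47510 + 128) = 1/47638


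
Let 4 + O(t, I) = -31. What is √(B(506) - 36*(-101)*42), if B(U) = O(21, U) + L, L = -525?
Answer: 2*√38038 ≈ 390.07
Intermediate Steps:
O(t, I) = -35 (O(t, I) = -4 - 31 = -35)
B(U) = -560 (B(U) = -35 - 525 = -560)
√(B(506) - 36*(-101)*42) = √(-560 - 36*(-101)*42) = √(-560 + 3636*42) = √(-560 + 152712) = √152152 = 2*√38038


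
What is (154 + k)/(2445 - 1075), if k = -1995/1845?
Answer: 18809/168510 ≈ 0.11162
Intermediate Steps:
k = -133/123 (k = -1995*1/1845 = -133/123 ≈ -1.0813)
(154 + k)/(2445 - 1075) = (154 - 133/123)/(2445 - 1075) = (18809/123)/1370 = (18809/123)*(1/1370) = 18809/168510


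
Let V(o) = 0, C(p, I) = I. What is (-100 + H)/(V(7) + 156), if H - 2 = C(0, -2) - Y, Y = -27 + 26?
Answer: -33/52 ≈ -0.63461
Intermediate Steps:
Y = -1
H = 1 (H = 2 + (-2 - 1*(-1)) = 2 + (-2 + 1) = 2 - 1 = 1)
(-100 + H)/(V(7) + 156) = (-100 + 1)/(0 + 156) = -99/156 = (1/156)*(-99) = -33/52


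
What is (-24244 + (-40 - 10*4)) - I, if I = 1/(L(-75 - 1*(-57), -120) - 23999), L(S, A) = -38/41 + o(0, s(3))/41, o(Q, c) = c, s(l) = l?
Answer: -23934670015/983994 ≈ -24324.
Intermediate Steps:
L(S, A) = -35/41 (L(S, A) = -38/41 + 3/41 = -35/41)
I = -41/983994 (I = 1/(-35/41 - 23999) = 1/(-983994/41) = -41/983994 ≈ -4.1667e-5)
(-24244 + (-40 - 10*4)) - I = (-24244 + (-40 - 10*4)) - 1*(-41/983994) = (-24244 + (-40 - 40)) + 41/983994 = (-24244 - 80) + 41/983994 = -24324 + 41/983994 = -23934670015/983994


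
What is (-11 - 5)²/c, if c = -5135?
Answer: -256/5135 ≈ -0.049854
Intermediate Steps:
(-11 - 5)²/c = (-11 - 5)²/(-5135) = (-16)²*(-1/5135) = 256*(-1/5135) = -256/5135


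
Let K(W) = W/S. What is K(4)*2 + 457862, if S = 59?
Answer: 27013866/59 ≈ 4.5786e+5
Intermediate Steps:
K(W) = W/59
K(4)*2 + 457862 = ((1/59)*4)*2 + 457862 = (4/59)*2 + 457862 = 8/59 + 457862 = 27013866/59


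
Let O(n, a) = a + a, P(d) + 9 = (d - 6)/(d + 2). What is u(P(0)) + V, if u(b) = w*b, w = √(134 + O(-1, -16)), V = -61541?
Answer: -61541 - 12*√102 ≈ -61662.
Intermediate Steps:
P(d) = -9 + (-6 + d)/(2 + d) (P(d) = -9 + (d - 6)/(d + 2) = -9 + (-6 + d)/(2 + d))
O(n, a) = 2*a
w = √102 (w = √(134 + 2*(-16)) = √(134 - 32) = √102 ≈ 10.100)
u(b) = b*√102 (u(b) = √102*b = b*√102)
u(P(0)) + V = (8*(-3 - 1*0)/(2 + 0))*√102 - 61541 = (8*(-3 + 0)/2)*√102 - 61541 = (8*(½)*(-3))*√102 - 61541 = -12*√102 - 61541 = -61541 - 12*√102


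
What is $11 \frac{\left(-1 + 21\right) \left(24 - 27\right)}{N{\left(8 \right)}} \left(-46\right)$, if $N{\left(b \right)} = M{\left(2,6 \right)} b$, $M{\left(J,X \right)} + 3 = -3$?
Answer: $- \frac{1265}{2} \approx -632.5$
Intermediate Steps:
$M{\left(J,X \right)} = -6$ ($M{\left(J,X \right)} = -3 - 3 = -6$)
$N{\left(b \right)} = - 6 b$
$11 \frac{\left(-1 + 21\right) \left(24 - 27\right)}{N{\left(8 \right)}} \left(-46\right) = 11 \frac{\left(-1 + 21\right) \left(24 - 27\right)}{\left(-6\right) 8} \left(-46\right) = 11 \frac{20 \left(-3\right)}{-48} \left(-46\right) = 11 \left(\left(-60\right) \left(- \frac{1}{48}\right)\right) \left(-46\right) = 11 \cdot \frac{5}{4} \left(-46\right) = \frac{55}{4} \left(-46\right) = - \frac{1265}{2}$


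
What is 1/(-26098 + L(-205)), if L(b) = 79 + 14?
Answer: -1/26005 ≈ -3.8454e-5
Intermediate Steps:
L(b) = 93
1/(-26098 + L(-205)) = 1/(-26098 + 93) = 1/(-26005) = -1/26005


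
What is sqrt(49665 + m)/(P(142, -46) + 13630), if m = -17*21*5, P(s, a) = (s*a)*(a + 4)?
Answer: 3*sqrt(1330)/143987 ≈ 0.00075984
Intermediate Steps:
P(s, a) = a*s*(4 + a) (P(s, a) = (a*s)*(4 + a) = a*s*(4 + a))
m = -1785 (m = -357*5 = -1785)
sqrt(49665 + m)/(P(142, -46) + 13630) = sqrt(49665 - 1785)/(-46*142*(4 - 46) + 13630) = sqrt(47880)/(-46*142*(-42) + 13630) = (6*sqrt(1330))/(274344 + 13630) = (6*sqrt(1330))/287974 = (6*sqrt(1330))*(1/287974) = 3*sqrt(1330)/143987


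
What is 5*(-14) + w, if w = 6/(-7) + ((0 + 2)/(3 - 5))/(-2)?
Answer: -985/14 ≈ -70.357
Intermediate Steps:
w = -5/14 (w = 6*(-⅐) + (2/(-2))*(-½) = -6/7 + (2*(-½))*(-½) = -6/7 - 1*(-½) = -6/7 + ½ = -5/14 ≈ -0.35714)
5*(-14) + w = 5*(-14) - 5/14 = -70 - 5/14 = -985/14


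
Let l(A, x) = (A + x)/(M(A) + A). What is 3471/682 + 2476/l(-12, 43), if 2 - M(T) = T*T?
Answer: -8385217/682 ≈ -12295.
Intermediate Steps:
M(T) = 2 - T² (M(T) = 2 - T*T = 2 - T²)
l(A, x) = (A + x)/(2 + A - A²) (l(A, x) = (A + x)/((2 - A²) + A) = (A + x)/(2 + A - A²))
3471/682 + 2476/l(-12, 43) = 3471/682 + 2476/(((-12 + 43)/(2 - 12 - 1*(-12)²))) = 3471*(1/682) + 2476/((31/(2 - 12 - 1*144))) = 3471/682 + 2476/((31/(2 - 12 - 144))) = 3471/682 + 2476/((31/(-154))) = 3471/682 + 2476/((-1/154*31)) = 3471/682 + 2476/(-31/154) = 3471/682 + 2476*(-154/31) = 3471/682 - 381304/31 = -8385217/682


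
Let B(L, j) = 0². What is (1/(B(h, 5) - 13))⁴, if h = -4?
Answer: 1/28561 ≈ 3.5013e-5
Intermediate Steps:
B(L, j) = 0
(1/(B(h, 5) - 13))⁴ = (1/(0 - 13))⁴ = (1/(-13))⁴ = (-1/13)⁴ = 1/28561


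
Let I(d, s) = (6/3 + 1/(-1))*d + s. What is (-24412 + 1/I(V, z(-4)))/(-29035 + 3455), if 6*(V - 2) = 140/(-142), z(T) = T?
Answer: 2250829/2358476 ≈ 0.95436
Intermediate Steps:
V = 391/213 (V = 2 + (140/(-142))/6 = 2 + (140*(-1/142))/6 = 2 + (⅙)*(-70/71) = 2 - 35/213 = 391/213 ≈ 1.8357)
I(d, s) = d + s (I(d, s) = (6*(⅓) + 1*(-1))*d + s = (2 - 1)*d + s = 1*d + s = d + s)
(-24412 + 1/I(V, z(-4)))/(-29035 + 3455) = (-24412 + 1/(391/213 - 4))/(-29035 + 3455) = (-24412 + 1/(-461/213))/(-25580) = (-24412 - 213/461)*(-1/25580) = -11254145/461*(-1/25580) = 2250829/2358476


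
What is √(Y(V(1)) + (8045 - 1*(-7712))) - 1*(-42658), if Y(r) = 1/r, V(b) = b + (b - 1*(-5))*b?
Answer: 42658 + 10*√7721/7 ≈ 42784.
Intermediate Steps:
V(b) = b + b*(5 + b) (V(b) = b + (b + 5)*b = b + (5 + b)*b = b + b*(5 + b))
√(Y(V(1)) + (8045 - 1*(-7712))) - 1*(-42658) = √(1/(1*(6 + 1)) + (8045 - 1*(-7712))) - 1*(-42658) = √(1/(1*7) + (8045 + 7712)) + 42658 = √(1/7 + 15757) + 42658 = √(⅐ + 15757) + 42658 = √(110300/7) + 42658 = 10*√7721/7 + 42658 = 42658 + 10*√7721/7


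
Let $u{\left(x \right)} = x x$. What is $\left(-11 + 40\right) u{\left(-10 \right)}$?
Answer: $2900$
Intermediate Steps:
$u{\left(x \right)} = x^{2}$
$\left(-11 + 40\right) u{\left(-10 \right)} = \left(-11 + 40\right) \left(-10\right)^{2} = 29 \cdot 100 = 2900$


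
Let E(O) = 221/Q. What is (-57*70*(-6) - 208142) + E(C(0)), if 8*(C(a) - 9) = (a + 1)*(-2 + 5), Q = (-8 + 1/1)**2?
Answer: -9025677/49 ≈ -1.8420e+5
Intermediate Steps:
Q = 49 (Q = (-8 + 1)**2 = (-7)**2 = 49)
C(a) = 75/8 + 3*a/8 (C(a) = 9 + ((a + 1)*(-2 + 5))/8 = 9 + ((1 + a)*3)/8 = 9 + (3 + 3*a)/8 = 9 + (3/8 + 3*a/8) = 75/8 + 3*a/8)
E(O) = 221/49
(-57*70*(-6) - 208142) + E(C(0)) = (-57*70*(-6) - 208142) + 221/49 = (-3990*(-6) - 208142) + 221/49 = (23940 - 208142) + 221/49 = -184202 + 221/49 = -9025677/49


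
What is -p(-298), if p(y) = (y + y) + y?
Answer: 894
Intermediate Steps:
p(y) = 3*y (p(y) = 2*y + y = 3*y)
-p(-298) = -3*(-298) = -1*(-894) = 894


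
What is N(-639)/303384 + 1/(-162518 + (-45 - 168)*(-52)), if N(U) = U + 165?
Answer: -6007241/3828756644 ≈ -0.0015690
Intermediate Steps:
N(U) = 165 + U
N(-639)/303384 + 1/(-162518 + (-45 - 168)*(-52)) = (165 - 639)/303384 + 1/(-162518 + (-45 - 168)*(-52)) = -474*1/303384 + 1/(-162518 - 213*(-52)) = -79/50564 + 1/(-162518 + 11076) = -79/50564 + 1/(-151442) = -79/50564 - 1/151442 = -6007241/3828756644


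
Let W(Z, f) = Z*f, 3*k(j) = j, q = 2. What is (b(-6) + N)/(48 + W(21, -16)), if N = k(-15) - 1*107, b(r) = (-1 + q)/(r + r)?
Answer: 1345/3456 ≈ 0.38918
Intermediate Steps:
k(j) = j/3
b(r) = 1/(2*r) (b(r) = (-1 + 2)/(r + r) = 1/(2*r))
N = -112 (N = (⅓)*(-15) - 1*107 = -5 - 107 = -112)
(b(-6) + N)/(48 + W(21, -16)) = ((½)/(-6) - 112)/(48 + 21*(-16)) = ((½)*(-⅙) - 112)/(48 - 336) = (-1/12 - 112)/(-288) = -1345/12*(-1/288) = 1345/3456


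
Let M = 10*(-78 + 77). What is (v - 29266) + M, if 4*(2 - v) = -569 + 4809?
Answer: -30334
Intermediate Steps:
v = -1058 (v = 2 - (-569 + 4809)/4 = 2 - ¼*4240 = 2 - 1060 = -1058)
M = -10 (M = 10*(-1) = -10)
(v - 29266) + M = (-1058 - 29266) - 10 = -30324 - 10 = -30334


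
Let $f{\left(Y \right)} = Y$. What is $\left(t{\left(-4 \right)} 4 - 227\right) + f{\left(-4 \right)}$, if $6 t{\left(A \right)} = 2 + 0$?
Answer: $- \frac{689}{3} \approx -229.67$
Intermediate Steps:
$t{\left(A \right)} = \frac{1}{3}$ ($t{\left(A \right)} = \frac{2 + 0}{6} = \frac{1}{6} \cdot 2 = \frac{1}{3}$)
$\left(t{\left(-4 \right)} 4 - 227\right) + f{\left(-4 \right)} = \left(\frac{1}{3} \cdot 4 - 227\right) - 4 = \left(\frac{4}{3} - 227\right) - 4 = - \frac{677}{3} - 4 = - \frac{689}{3}$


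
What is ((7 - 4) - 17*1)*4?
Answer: -56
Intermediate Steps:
((7 - 4) - 17*1)*4 = (3 - 17)*4 = -14*4 = -56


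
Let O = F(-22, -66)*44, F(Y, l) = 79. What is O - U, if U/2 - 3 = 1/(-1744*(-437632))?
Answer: 1324204410879/381615104 ≈ 3470.0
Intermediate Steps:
U = 2289690625/381615104 (U = 6 + 2*(1/(-1744*(-437632))) = 6 + 2*(-1/1744*(-1/437632)) = 6 + 2*(1/763230208) = 6 + 1/381615104 = 2289690625/381615104 ≈ 6.0000)
O = 3476 (O = 79*44 = 3476)
O - U = 3476 - 1*2289690625/381615104 = 3476 - 2289690625/381615104 = 1324204410879/381615104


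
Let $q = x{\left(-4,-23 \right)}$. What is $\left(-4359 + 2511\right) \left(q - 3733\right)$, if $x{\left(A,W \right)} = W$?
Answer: $6941088$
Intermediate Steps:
$q = -23$
$\left(-4359 + 2511\right) \left(q - 3733\right) = \left(-4359 + 2511\right) \left(-23 - 3733\right) = \left(-1848\right) \left(-3756\right) = 6941088$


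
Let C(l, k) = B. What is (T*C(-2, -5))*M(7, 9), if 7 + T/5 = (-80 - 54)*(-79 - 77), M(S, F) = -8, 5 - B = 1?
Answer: -3343520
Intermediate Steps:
B = 4 (B = 5 - 1*1 = 5 - 1 = 4)
C(l, k) = 4
T = 104485 (T = -35 + 5*((-80 - 54)*(-79 - 77)) = -35 + 5*(-134*(-156)) = -35 + 5*20904 = -35 + 104520 = 104485)
(T*C(-2, -5))*M(7, 9) = (104485*4)*(-8) = 417940*(-8) = -3343520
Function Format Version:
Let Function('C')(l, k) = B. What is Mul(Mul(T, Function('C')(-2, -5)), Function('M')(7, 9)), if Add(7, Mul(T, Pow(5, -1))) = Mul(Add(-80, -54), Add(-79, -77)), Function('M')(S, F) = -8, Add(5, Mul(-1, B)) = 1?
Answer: -3343520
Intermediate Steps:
B = 4 (B = Add(5, Mul(-1, 1)) = Add(5, -1) = 4)
Function('C')(l, k) = 4
T = 104485 (T = Add(-35, Mul(5, Mul(Add(-80, -54), Add(-79, -77)))) = Add(-35, Mul(5, Mul(-134, -156))) = Add(-35, Mul(5, 20904)) = Add(-35, 104520) = 104485)
Mul(Mul(T, Function('C')(-2, -5)), Function('M')(7, 9)) = Mul(Mul(104485, 4), -8) = Mul(417940, -8) = -3343520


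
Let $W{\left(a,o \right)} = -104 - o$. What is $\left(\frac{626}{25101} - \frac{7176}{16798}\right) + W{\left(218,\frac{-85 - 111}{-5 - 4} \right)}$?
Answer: $- \frac{8867230222}{70274433} \approx -126.18$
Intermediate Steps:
$\left(\frac{626}{25101} - \frac{7176}{16798}\right) + W{\left(218,\frac{-85 - 111}{-5 - 4} \right)} = \left(\frac{626}{25101} - \frac{7176}{16798}\right) - \left(104 + \frac{-85 - 111}{-5 - 4}\right) = \left(626 \cdot \frac{1}{25101} - \frac{3588}{8399}\right) - \left(104 - \frac{196}{-9}\right) = \left(\frac{626}{25101} - \frac{3588}{8399}\right) - \left(104 - - \frac{196}{9}\right) = - \frac{84804614}{210823299} - \frac{1132}{9} = - \frac{8867230222}{70274433}$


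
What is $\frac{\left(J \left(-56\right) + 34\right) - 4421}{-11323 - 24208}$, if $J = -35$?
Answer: $\frac{2427}{35531} \approx 0.068307$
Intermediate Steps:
$\frac{\left(J \left(-56\right) + 34\right) - 4421}{-11323 - 24208} = \frac{\left(\left(-35\right) \left(-56\right) + 34\right) - 4421}{-11323 - 24208} = \frac{\left(1960 + 34\right) - 4421}{-35531} = \left(1994 - 4421\right) \left(- \frac{1}{35531}\right) = \left(-2427\right) \left(- \frac{1}{35531}\right) = \frac{2427}{35531}$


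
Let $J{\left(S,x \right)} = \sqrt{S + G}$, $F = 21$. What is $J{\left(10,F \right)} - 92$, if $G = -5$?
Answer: $-92 + \sqrt{5} \approx -89.764$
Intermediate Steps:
$J{\left(S,x \right)} = \sqrt{-5 + S}$ ($J{\left(S,x \right)} = \sqrt{S - 5} = \sqrt{-5 + S}$)
$J{\left(10,F \right)} - 92 = \sqrt{-5 + 10} - 92 = \sqrt{5} - 92 = -92 + \sqrt{5}$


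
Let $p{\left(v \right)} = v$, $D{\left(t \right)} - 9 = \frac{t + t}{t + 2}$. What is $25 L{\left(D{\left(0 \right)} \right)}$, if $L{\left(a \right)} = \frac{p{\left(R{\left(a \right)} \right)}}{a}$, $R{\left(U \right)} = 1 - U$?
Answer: $- \frac{200}{9} \approx -22.222$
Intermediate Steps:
$D{\left(t \right)} = 9 + \frac{2 t}{2 + t}$ ($D{\left(t \right)} = 9 + \frac{t + t}{t + 2} = 9 + \frac{2 t}{2 + t}$)
$L{\left(a \right)} = \frac{1 - a}{a}$
$25 L{\left(D{\left(0 \right)} \right)} = 25 \frac{1 - \frac{18 + 11 \cdot 0}{2 + 0}}{\frac{1}{2 + 0} \left(18 + 11 \cdot 0\right)} = 25 \frac{1 - \frac{18 + 0}{2}}{\frac{1}{2} \left(18 + 0\right)} = 25 \frac{1 - \frac{1}{2} \cdot 18}{\frac{1}{2} \cdot 18} = 25 \frac{1 - 9}{9} = 25 \cdot \frac{1}{9} \left(-8\right) = 25 \left(- \frac{8}{9}\right) = - \frac{200}{9}$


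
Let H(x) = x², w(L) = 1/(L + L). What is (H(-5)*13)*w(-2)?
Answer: -325/4 ≈ -81.250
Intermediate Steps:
w(L) = 1/(2*L)
(H(-5)*13)*w(-2) = ((-5)²*13)*((½)/(-2)) = (25*13)*((½)*(-½)) = 325*(-¼) = -325/4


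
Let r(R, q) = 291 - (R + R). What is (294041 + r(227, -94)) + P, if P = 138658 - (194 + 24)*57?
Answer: 420110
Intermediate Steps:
r(R, q) = 291 - 2*R
P = 126232 (P = 138658 - 218*57 = 138658 - 1*12426 = 138658 - 12426 = 126232)
(294041 + r(227, -94)) + P = (294041 + (291 - 2*227)) + 126232 = (294041 + (291 - 454)) + 126232 = (294041 - 163) + 126232 = 293878 + 126232 = 420110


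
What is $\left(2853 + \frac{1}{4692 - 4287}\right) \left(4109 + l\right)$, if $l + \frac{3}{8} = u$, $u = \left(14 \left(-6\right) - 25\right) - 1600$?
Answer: $\frac{136922721}{20} \approx 6.8461 \cdot 10^{6}$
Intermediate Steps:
$u = -1709$ ($u = \left(-84 - 25\right) - 1600 = -109 - 1600 = -1709$)
$l = - \frac{13675}{8}$ ($l = - \frac{3}{8} - 1709 = - \frac{13675}{8} \approx -1709.4$)
$\left(2853 + \frac{1}{4692 - 4287}\right) \left(4109 + l\right) = \left(2853 + \frac{1}{4692 - 4287}\right) \left(4109 - \frac{13675}{8}\right) = \left(2853 + \frac{1}{405}\right) \frac{19197}{8} = \frac{1155466}{405} \cdot \frac{19197}{8} = \frac{136922721}{20}$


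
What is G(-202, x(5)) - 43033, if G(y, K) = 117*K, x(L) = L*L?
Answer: -40108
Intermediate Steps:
x(L) = L²
G(-202, x(5)) - 43033 = 117*5² - 43033 = 117*25 - 43033 = 2925 - 43033 = -40108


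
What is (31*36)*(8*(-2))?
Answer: -17856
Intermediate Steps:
(31*36)*(8*(-2)) = 1116*(-16) = -17856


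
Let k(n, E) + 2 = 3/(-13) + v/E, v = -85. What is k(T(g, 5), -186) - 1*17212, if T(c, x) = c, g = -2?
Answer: -41622905/2418 ≈ -17214.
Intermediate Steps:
k(n, E) = -29/13 - 85/E (k(n, E) = -2 + (3/(-13) - 85/E) = -2 + (3*(-1/13) - 85/E) = -2 + (-3/13 - 85/E) = -29/13 - 85/E)
k(T(g, 5), -186) - 1*17212 = (-29/13 - 85/(-186)) - 1*17212 = (-29/13 - 85*(-1/186)) - 17212 = (-29/13 + 85/186) - 17212 = -4289/2418 - 17212 = -41622905/2418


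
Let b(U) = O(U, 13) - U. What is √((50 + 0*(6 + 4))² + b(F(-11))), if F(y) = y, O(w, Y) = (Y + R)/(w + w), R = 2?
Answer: √1214994/22 ≈ 50.103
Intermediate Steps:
O(w, Y) = (2 + Y)/(2*w) (O(w, Y) = (Y + 2)/(w + w) = (2 + Y)/((2*w)) = (2 + Y)*(1/(2*w)) = (2 + Y)/(2*w))
b(U) = -U + 15/(2*U) (b(U) = (2 + 13)/(2*U) - U = (½)*15/U - U = 15/(2*U) - U = -U + 15/(2*U))
√((50 + 0*(6 + 4))² + b(F(-11))) = √((50 + 0*(6 + 4))² + (-1*(-11) + (15/2)/(-11))) = √((50 + 0*10)² + (11 + (15/2)*(-1/11))) = √((50 + 0)² + (11 - 15/22)) = √(50² + 227/22) = √(2500 + 227/22) = √(55227/22) = √1214994/22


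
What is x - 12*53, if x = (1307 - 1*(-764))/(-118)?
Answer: -77119/118 ≈ -653.55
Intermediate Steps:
x = -2071/118 (x = (1307 + 764)*(-1/118) = 2071*(-1/118) = -2071/118 ≈ -17.551)
x - 12*53 = -2071/118 - 12*53 = -2071/118 - 636 = -77119/118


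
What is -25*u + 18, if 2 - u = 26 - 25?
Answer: -7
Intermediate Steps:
u = 1 (u = 2 - (26 - 25) = 2 - 1*1 = 2 - 1 = 1)
-25*u + 18 = -25*1 + 18 = -25 + 18 = -7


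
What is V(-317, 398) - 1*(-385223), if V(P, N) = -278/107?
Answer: 41218583/107 ≈ 3.8522e+5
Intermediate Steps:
V(P, N) = -278/107 (V(P, N) = -278*1/107 = -278/107)
V(-317, 398) - 1*(-385223) = -278/107 - 1*(-385223) = -278/107 + 385223 = 41218583/107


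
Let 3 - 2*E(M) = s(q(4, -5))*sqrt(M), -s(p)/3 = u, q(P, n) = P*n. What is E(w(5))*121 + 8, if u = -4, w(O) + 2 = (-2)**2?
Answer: 379/2 - 726*sqrt(2) ≈ -837.22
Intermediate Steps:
w(O) = 2 (w(O) = -2 + (-2)**2 = -2 + 4 = 2)
s(p) = 12 (s(p) = -3*(-4) = 12)
E(M) = 3/2 - 6*sqrt(M)
E(w(5))*121 + 8 = (3/2 - 6*sqrt(2))*121 + 8 = (363/2 - 726*sqrt(2)) + 8 = 379/2 - 726*sqrt(2)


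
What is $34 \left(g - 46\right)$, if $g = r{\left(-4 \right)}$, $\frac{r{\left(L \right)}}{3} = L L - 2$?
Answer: $-136$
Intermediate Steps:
$r{\left(L \right)} = -6 + 3 L^{2}$ ($r{\left(L \right)} = 3 \left(L L - 2\right) = 3 \left(L^{2} - 2\right) = 3 \left(-2 + L^{2}\right) = -6 + 3 L^{2}$)
$g = 42$ ($g = -6 + 3 \left(-4\right)^{2} = -6 + 3 \cdot 16 = -6 + 48 = 42$)
$34 \left(g - 46\right) = 34 \left(42 - 46\right) = 34 \left(-4\right) = -136$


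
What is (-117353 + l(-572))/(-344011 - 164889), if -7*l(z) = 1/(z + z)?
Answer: 939762823/4075271200 ≈ 0.23060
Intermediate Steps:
l(z) = -1/(14*z) (l(z) = -1/(7*(z + z)) = -1/(2*z)/7 = -1/(14*z))
(-117353 + l(-572))/(-344011 - 164889) = (-117353 - 1/14/(-572))/(-344011 - 164889) = (-117353 - 1/14*(-1/572))/(-508900) = (-117353 + 1/8008)*(-1/508900) = -939762823/8008*(-1/508900) = 939762823/4075271200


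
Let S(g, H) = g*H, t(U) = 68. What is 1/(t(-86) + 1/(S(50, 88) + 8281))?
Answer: 12681/862309 ≈ 0.014706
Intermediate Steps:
S(g, H) = H*g
1/(t(-86) + 1/(S(50, 88) + 8281)) = 1/(68 + 1/(88*50 + 8281)) = 1/(68 + 1/(4400 + 8281)) = 1/(68 + 1/12681) = 1/(862309/12681) = 12681/862309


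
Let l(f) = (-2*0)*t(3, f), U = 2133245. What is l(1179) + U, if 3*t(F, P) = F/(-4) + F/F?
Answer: 2133245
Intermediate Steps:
t(F, P) = ⅓ - F/12 (t(F, P) = (F/(-4) + F/F)/3 = (F*(-¼) + 1)/3 = (-F/4 + 1)/3 = (1 - F/4)/3 = ⅓ - F/12)
l(f) = 0 (l(f) = (-2*0)*(⅓ - 1/12*3) = 0*(⅓ - ¼) = 0*(1/12) = 0)
l(1179) + U = 0 + 2133245 = 2133245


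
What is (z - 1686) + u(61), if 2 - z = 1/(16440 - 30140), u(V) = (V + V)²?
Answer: 180840001/13700 ≈ 13200.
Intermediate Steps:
u(V) = 4*V² (u(V) = (2*V)² = 4*V²)
z = 27401/13700 (z = 2 - 1/(16440 - 30140) = 2 - 1/(-13700) = 2 - 1*(-1/13700) = 2 + 1/13700 = 27401/13700 ≈ 2.0001)
(z - 1686) + u(61) = (27401/13700 - 1686) + 4*61² = -23070799/13700 + 4*3721 = -23070799/13700 + 14884 = 180840001/13700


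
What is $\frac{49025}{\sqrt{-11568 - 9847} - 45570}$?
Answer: $- \frac{446813850}{415329263} - \frac{9805 i \sqrt{21415}}{415329263} \approx -1.0758 - 0.0034547 i$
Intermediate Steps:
$\frac{49025}{\sqrt{-11568 - 9847} - 45570} = \frac{49025}{\sqrt{-21415} - 45570} = \frac{49025}{i \sqrt{21415} - 45570} = \frac{49025}{-45570 + i \sqrt{21415}}$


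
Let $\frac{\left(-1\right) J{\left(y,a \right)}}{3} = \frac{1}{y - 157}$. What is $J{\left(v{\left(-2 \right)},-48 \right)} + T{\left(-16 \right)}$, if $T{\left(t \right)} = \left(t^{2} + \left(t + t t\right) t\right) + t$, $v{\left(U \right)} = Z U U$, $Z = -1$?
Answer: $- \frac{579597}{161} \approx -3600.0$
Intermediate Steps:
$v{\left(U \right)} = - U^{2}$ ($v{\left(U \right)} = - U U = - U^{2}$)
$T{\left(t \right)} = t + t^{2} + t \left(t + t^{2}\right)$ ($T{\left(t \right)} = \left(t^{2} + \left(t + t^{2}\right) t\right) + t = \left(t^{2} + t \left(t + t^{2}\right)\right) + t = t + t^{2} + t \left(t + t^{2}\right)$)
$J{\left(y,a \right)} = - \frac{3}{-157 + y}$ ($J{\left(y,a \right)} = - \frac{3}{y - 157} = - \frac{3}{-157 + y}$)
$J{\left(v{\left(-2 \right)},-48 \right)} + T{\left(-16 \right)} = - \frac{3}{-157 - \left(-2\right)^{2}} - 16 \left(1 + \left(-16\right)^{2} + 2 \left(-16\right)\right) = - \frac{3}{-157 - 4} - 16 \left(1 + 256 - 32\right) = - \frac{3}{-157 - 4} - 3600 = - \frac{3}{-161} - 3600 = \left(-3\right) \left(- \frac{1}{161}\right) - 3600 = \frac{3}{161} - 3600 = - \frac{579597}{161}$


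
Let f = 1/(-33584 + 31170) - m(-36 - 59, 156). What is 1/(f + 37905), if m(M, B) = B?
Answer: 2414/91126085 ≈ 2.6491e-5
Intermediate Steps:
f = -376585/2414 (f = 1/(-33584 + 31170) - 1*156 = 1/(-2414) - 156 = -1/2414 - 156 = -376585/2414 ≈ -156.00)
1/(f + 37905) = 1/(-376585/2414 + 37905) = 1/(91126085/2414) = 2414/91126085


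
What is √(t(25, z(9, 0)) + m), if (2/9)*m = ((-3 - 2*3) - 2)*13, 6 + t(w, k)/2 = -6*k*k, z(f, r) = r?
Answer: I*√2622/2 ≈ 25.603*I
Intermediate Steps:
t(w, k) = -12 - 12*k² (t(w, k) = -12 + 2*(-6*k*k) = -12 + 2*(-6*k²) = -12 - 12*k²)
m = -1287/2 (m = 9*(((-3 - 2*3) - 2)*13)/2 = 9*(((-3 - 6) - 2)*13)/2 = 9*((-9 - 2)*13)/2 = 9*(-11*13)/2 = (9/2)*(-143) = -1287/2 ≈ -643.50)
√(t(25, z(9, 0)) + m) = √((-12 - 12*0²) - 1287/2) = √((-12 - 12*0) - 1287/2) = √((-12 + 0) - 1287/2) = √(-12 - 1287/2) = √(-1311/2) = I*√2622/2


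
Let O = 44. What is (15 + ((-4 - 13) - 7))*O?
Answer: -396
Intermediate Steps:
(15 + ((-4 - 13) - 7))*O = (15 + ((-4 - 13) - 7))*44 = (15 + (-17 - 7))*44 = (15 - 24)*44 = -9*44 = -396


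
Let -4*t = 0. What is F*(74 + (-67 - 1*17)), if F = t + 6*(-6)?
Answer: 360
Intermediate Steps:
t = 0 (t = -¼*0 = 0)
F = -36 (F = 0 + 6*(-6) = 0 - 36 = -36)
F*(74 + (-67 - 1*17)) = -36*(74 + (-67 - 1*17)) = -36*(74 + (-67 - 17)) = -36*(74 - 84) = -36*(-10) = 360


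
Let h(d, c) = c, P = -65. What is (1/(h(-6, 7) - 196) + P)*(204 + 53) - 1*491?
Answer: -3250301/189 ≈ -17197.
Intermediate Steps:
(1/(h(-6, 7) - 196) + P)*(204 + 53) - 1*491 = (1/(7 - 196) - 65)*(204 + 53) - 1*491 = (1/(-189) - 65)*257 - 491 = (-1/189 - 65)*257 - 491 = -12286/189*257 - 491 = -3157502/189 - 491 = -3250301/189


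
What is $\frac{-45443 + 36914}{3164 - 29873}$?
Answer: $\frac{2843}{8903} \approx 0.31933$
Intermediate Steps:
$\frac{-45443 + 36914}{3164 - 29873} = - \frac{8529}{-26709} = \left(-8529\right) \left(- \frac{1}{26709}\right) = \frac{2843}{8903}$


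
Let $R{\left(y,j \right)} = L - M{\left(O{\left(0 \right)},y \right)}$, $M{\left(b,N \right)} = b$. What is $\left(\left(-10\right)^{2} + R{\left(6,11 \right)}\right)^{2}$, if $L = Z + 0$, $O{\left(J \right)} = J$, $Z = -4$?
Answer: $9216$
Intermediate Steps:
$L = -4$ ($L = -4 + 0 = -4$)
$R{\left(y,j \right)} = -4$ ($R{\left(y,j \right)} = -4 - 0 = -4 + 0 = -4$)
$\left(\left(-10\right)^{2} + R{\left(6,11 \right)}\right)^{2} = \left(\left(-10\right)^{2} - 4\right)^{2} = \left(100 - 4\right)^{2} = 96^{2} = 9216$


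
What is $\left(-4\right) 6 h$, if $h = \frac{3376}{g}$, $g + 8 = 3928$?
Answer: $- \frac{5064}{245} \approx -20.669$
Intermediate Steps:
$g = 3920$ ($g = -8 + 3928 = 3920$)
$h = \frac{211}{245}$ ($h = \frac{3376}{3920} = 3376 \cdot \frac{1}{3920} = \frac{211}{245} \approx 0.86122$)
$\left(-4\right) 6 h = \left(-4\right) 6 \cdot \frac{211}{245} = \left(-24\right) \frac{211}{245} = - \frac{5064}{245}$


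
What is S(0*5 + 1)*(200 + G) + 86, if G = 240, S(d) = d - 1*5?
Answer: -1674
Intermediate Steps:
S(d) = -5 + d (S(d) = d - 5 = -5 + d)
S(0*5 + 1)*(200 + G) + 86 = (-5 + (0*5 + 1))*(200 + 240) + 86 = (-5 + (0 + 1))*440 + 86 = (-5 + 1)*440 + 86 = -4*440 + 86 = -1760 + 86 = -1674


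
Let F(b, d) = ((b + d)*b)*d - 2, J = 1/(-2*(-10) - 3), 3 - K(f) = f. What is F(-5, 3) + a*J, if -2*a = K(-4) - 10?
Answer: 955/34 ≈ 28.088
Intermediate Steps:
K(f) = 3 - f
J = 1/17 (J = 1/(20 - 3) = 1/17 ≈ 0.058824)
a = 3/2 (a = -((3 - 1*(-4)) - 10)/2 = -((3 + 4) - 10)/2 = -(7 - 10)/2 = -½*(-3) = 3/2 ≈ 1.5000)
F(b, d) = -2 + b*d*(b + d) (F(b, d) = (b*(b + d))*d - 2 = b*d*(b + d) - 2 = -2 + b*d*(b + d))
F(-5, 3) + a*J = (-2 - 5*3² + 3*(-5)²) + (3/2)*(1/17) = (-2 - 5*9 + 3*25) + 3/34 = (-2 - 45 + 75) + 3/34 = 28 + 3/34 = 955/34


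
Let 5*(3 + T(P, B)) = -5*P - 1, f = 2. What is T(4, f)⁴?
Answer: 1679616/625 ≈ 2687.4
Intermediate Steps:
T(P, B) = -16/5 - P (T(P, B) = -3 + (-5*P - 1)/5 = -3 + (-1 - 5*P)/5 = -3 + (-⅕ - P) = -16/5 - P)
T(4, f)⁴ = (-16/5 - 1*4)⁴ = (-16/5 - 4)⁴ = (-36/5)⁴ = 1679616/625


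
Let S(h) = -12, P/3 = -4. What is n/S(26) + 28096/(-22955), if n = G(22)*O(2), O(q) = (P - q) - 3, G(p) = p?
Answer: 4124009/137730 ≈ 29.943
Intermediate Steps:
P = -12 (P = 3*(-4) = -12)
O(q) = -15 - q (O(q) = (-12 - q) - 3 = -15 - q)
n = -374 (n = 22*(-15 - 1*2) = 22*(-15 - 2) = 22*(-17) = -374)
n/S(26) + 28096/(-22955) = -374/(-12) + 28096/(-22955) = -374*(-1/12) + 28096*(-1/22955) = 187/6 - 28096/22955 = 4124009/137730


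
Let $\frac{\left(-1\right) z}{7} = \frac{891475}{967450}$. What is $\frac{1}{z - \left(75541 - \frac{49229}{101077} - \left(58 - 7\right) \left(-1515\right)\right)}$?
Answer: $- \frac{3911477746}{597720593524635} \approx -6.544 \cdot 10^{-6}$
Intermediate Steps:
$z = - \frac{249613}{38698}$ ($z = - 7 \cdot \frac{891475}{967450} = - 7 \cdot 891475 \cdot \frac{1}{967450} = \left(-7\right) \frac{35659}{38698} = - \frac{249613}{38698} \approx -6.4503$)
$\frac{1}{z - \left(75541 - \frac{49229}{101077} - \left(58 - 7\right) \left(-1515\right)\right)} = \frac{1}{- \frac{249613}{38698} - \left(75541 - \frac{49229}{101077} - \left(58 - 7\right) \left(-1515\right)\right)} = \frac{1}{- \frac{249613}{38698} + \left(\left(-75541 + 49229 \cdot \frac{1}{101077}\right) + 51 \left(-1515\right)\right)} = \frac{1}{- \frac{249613}{38698} + \left(\left(-75541 + \frac{49229}{101077}\right) - 77265\right)} = \frac{1}{- \frac{249613}{38698} - \frac{15445122833}{101077}} = \frac{1}{- \frac{597720593524635}{3911477746}} = - \frac{3911477746}{597720593524635}$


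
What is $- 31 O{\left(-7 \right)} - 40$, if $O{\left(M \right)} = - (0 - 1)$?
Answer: $-71$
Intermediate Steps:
$O{\left(M \right)} = 1$ ($O{\left(M \right)} = \left(-1\right) \left(-1\right) = 1$)
$- 31 O{\left(-7 \right)} - 40 = \left(-31\right) 1 - 40 = -31 - 40 = -71$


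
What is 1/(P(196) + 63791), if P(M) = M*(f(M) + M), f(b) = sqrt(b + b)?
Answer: 14601/1490173111 - 56*sqrt(2)/212881873 ≈ 9.4262e-6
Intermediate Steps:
f(b) = sqrt(2)*sqrt(b) (f(b) = sqrt(2*b) = sqrt(2)*sqrt(b))
P(M) = M*(M + sqrt(2)*sqrt(M)) (P(M) = M*(sqrt(2)*sqrt(M) + M) = M*(M + sqrt(2)*sqrt(M)))
1/(P(196) + 63791) = 1/(196*(196 + sqrt(2)*sqrt(196)) + 63791) = 1/(196*(196 + sqrt(2)*14) + 63791) = 1/(196*(196 + 14*sqrt(2)) + 63791) = 1/((38416 + 2744*sqrt(2)) + 63791) = 1/(102207 + 2744*sqrt(2))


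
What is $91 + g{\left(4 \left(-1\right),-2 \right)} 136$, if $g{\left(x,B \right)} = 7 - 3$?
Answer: $635$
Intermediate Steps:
$g{\left(x,B \right)} = 4$ ($g{\left(x,B \right)} = 7 - 3 = 4$)
$91 + g{\left(4 \left(-1\right),-2 \right)} 136 = 91 + 4 \cdot 136 = 91 + 544 = 635$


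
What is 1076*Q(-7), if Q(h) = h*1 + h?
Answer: -15064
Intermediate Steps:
Q(h) = 2*h (Q(h) = h + h = 2*h)
1076*Q(-7) = 1076*(2*(-7)) = 1076*(-14) = -15064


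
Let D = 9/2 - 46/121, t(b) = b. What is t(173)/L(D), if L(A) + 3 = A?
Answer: 41866/271 ≈ 154.49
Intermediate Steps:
D = 997/242 (D = 9*(½) - 46*1/121 = 9/2 - 46/121 = 997/242 ≈ 4.1198)
L(A) = -3 + A
t(173)/L(D) = 173/(-3 + 997/242) = 173/(271/242) = 173*(242/271) = 41866/271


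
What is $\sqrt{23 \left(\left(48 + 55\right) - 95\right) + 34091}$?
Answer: $5 \sqrt{1371} \approx 185.14$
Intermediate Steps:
$\sqrt{23 \left(\left(48 + 55\right) - 95\right) + 34091} = \sqrt{23 \left(103 - 95\right) + 34091} = \sqrt{23 \cdot 8 + 34091} = \sqrt{184 + 34091} = \sqrt{34275} = 5 \sqrt{1371}$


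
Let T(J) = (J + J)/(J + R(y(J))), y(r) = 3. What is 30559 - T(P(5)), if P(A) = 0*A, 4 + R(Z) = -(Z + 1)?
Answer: 30559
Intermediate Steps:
R(Z) = -5 - Z (R(Z) = -4 - (Z + 1) = -4 - (1 + Z) = -4 + (-1 - Z) = -5 - Z)
P(A) = 0
T(J) = 2*J/(-8 + J) (T(J) = (J + J)/(J + (-5 - 1*3)) = (2*J)/(J + (-5 - 3)) = (2*J)/(J - 8) = (2*J)/(-8 + J) = 2*J/(-8 + J))
30559 - T(P(5)) = 30559 - 2*0/(-8 + 0) = 30559 - 2*0/(-8) = 30559 - 2*0*(-1)/8 = 30559 - 1*0 = 30559 + 0 = 30559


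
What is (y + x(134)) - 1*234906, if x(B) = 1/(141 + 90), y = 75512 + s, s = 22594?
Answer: -31600799/231 ≈ -1.3680e+5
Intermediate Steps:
y = 98106 (y = 75512 + 22594 = 98106)
x(B) = 1/231
(y + x(134)) - 1*234906 = (98106 + 1/231) - 1*234906 = 22662487/231 - 234906 = -31600799/231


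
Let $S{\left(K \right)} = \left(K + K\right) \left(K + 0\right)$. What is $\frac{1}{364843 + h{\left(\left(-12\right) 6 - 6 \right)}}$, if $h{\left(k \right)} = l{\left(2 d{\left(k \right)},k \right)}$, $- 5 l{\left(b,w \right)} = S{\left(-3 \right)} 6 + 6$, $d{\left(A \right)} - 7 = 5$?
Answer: $\frac{5}{1824101} \approx 2.7411 \cdot 10^{-6}$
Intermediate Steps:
$S{\left(K \right)} = 2 K^{2}$ ($S{\left(K \right)} = 2 K K = 2 K^{2}$)
$d{\left(A \right)} = 12$ ($d{\left(A \right)} = 7 + 5 = 12$)
$l{\left(b,w \right)} = - \frac{114}{5}$ ($l{\left(b,w \right)} = - \frac{2 \left(-3\right)^{2} \cdot 6 + 6}{5} = - \frac{2 \cdot 9 \cdot 6 + 6}{5} = - \frac{18 \cdot 6 + 6}{5} = - \frac{108 + 6}{5} = \left(- \frac{1}{5}\right) 114 = - \frac{114}{5}$)
$h{\left(k \right)} = - \frac{114}{5}$
$\frac{1}{364843 + h{\left(\left(-12\right) 6 - 6 \right)}} = \frac{1}{364843 - \frac{114}{5}} = \frac{1}{\frac{1824101}{5}} = \frac{5}{1824101}$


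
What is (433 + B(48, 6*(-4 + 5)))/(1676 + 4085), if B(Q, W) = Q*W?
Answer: 103/823 ≈ 0.12515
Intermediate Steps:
(433 + B(48, 6*(-4 + 5)))/(1676 + 4085) = (433 + 48*(6*(-4 + 5)))/(1676 + 4085) = (433 + 48*(6*1))/5761 = (433 + 48*6)*(1/5761) = (433 + 288)*(1/5761) = 721*(1/5761) = 103/823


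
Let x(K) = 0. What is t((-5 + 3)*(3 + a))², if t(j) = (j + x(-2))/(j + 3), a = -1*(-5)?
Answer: 256/169 ≈ 1.5148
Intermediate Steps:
a = 5
t(j) = j/(3 + j) (t(j) = (j + 0)/(j + 3) = j/(3 + j))
t((-5 + 3)*(3 + a))² = (((-5 + 3)*(3 + 5))/(3 + (-5 + 3)*(3 + 5)))² = ((-2*8)/(3 - 2*8))² = (-16/(3 - 16))² = (-16/(-13))² = (-16*(-1/13))² = (16/13)² = 256/169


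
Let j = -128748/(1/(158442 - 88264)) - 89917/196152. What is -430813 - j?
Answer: 1772203177608229/196152 ≈ 9.0348e+9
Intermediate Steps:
j = -1772287682439805/196152 (j = -128748/(1/70178) - 89917*1/196152 = -128748/1/70178 - 89917/196152 = -128748*70178 - 89917/196152 = -9035277144 - 89917/196152 = -1772287682439805/196152 ≈ -9.0353e+9)
-430813 - j = -430813 - 1*(-1772287682439805/196152) = -430813 + 1772287682439805/196152 = 1772203177608229/196152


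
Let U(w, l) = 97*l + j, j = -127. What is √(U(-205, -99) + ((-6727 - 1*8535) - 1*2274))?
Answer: I*√27266 ≈ 165.12*I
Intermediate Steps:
U(w, l) = -127 + 97*l (U(w, l) = 97*l - 127 = -127 + 97*l)
√(U(-205, -99) + ((-6727 - 1*8535) - 1*2274)) = √((-127 + 97*(-99)) + ((-6727 - 1*8535) - 1*2274)) = √((-127 - 9603) + ((-6727 - 8535) - 2274)) = √(-9730 + (-15262 - 2274)) = √(-9730 - 17536) = √(-27266) = I*√27266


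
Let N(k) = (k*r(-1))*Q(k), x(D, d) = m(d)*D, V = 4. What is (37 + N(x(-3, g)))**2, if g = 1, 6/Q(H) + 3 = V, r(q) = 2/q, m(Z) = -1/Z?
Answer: 1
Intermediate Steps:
Q(H) = 6 (Q(H) = 6/(-3 + 4) = 6/1 = 6*1 = 6)
x(D, d) = -D/d (x(D, d) = (-1/d)*D = -D/d)
N(k) = -12*k (N(k) = (k*(2/(-1)))*6 = (k*(2*(-1)))*6 = (k*(-2))*6 = -2*k*6 = -12*k)
(37 + N(x(-3, g)))**2 = (37 - (-12)*(-3)/1)**2 = (37 - (-12)*(-3))**2 = (37 - 12*3)**2 = (37 - 36)**2 = 1**2 = 1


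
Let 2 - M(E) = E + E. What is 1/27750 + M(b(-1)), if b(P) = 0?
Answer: 55501/27750 ≈ 2.0000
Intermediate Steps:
M(E) = 2 - 2*E (M(E) = 2 - (E + E) = 2 - 2*E)
1/27750 + M(b(-1)) = 1/27750 + (2 - 2*0) = 1/27750 + (2 + 0) = 1/27750 + 2 = 55501/27750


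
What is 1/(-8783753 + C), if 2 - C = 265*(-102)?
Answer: -1/8756721 ≈ -1.1420e-7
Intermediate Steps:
C = 27032 (C = 2 - 265*(-102) = 2 - 1*(-27030) = 2 + 27030 = 27032)
1/(-8783753 + C) = 1/(-8783753 + 27032) = 1/(-8756721) = -1/8756721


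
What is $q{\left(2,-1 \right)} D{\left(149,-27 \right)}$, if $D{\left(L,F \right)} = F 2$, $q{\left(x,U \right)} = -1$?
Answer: $54$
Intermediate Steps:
$D{\left(L,F \right)} = 2 F$
$q{\left(2,-1 \right)} D{\left(149,-27 \right)} = - 2 \left(-27\right) = \left(-1\right) \left(-54\right) = 54$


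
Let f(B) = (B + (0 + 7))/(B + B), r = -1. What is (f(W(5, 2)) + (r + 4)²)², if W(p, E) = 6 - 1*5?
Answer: 169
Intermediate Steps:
W(p, E) = 1 (W(p, E) = 6 - 5 = 1)
f(B) = (7 + B)/(2*B) (f(B) = (B + 7)/((2*B)) = (7 + B)*(1/(2*B)) = (7 + B)/(2*B))
(f(W(5, 2)) + (r + 4)²)² = ((½)*(7 + 1)/1 + (-1 + 4)²)² = ((½)*1*8 + 3²)² = (4 + 9)² = 13² = 169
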